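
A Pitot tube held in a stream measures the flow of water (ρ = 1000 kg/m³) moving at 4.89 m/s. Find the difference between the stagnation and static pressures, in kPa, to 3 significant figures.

The dynamic pressure equals the rise in static pressure at the stagnation point: ΔP = ½ρv².
ΔP = ½·1000·4.89² = 12000 Pa.

ΔP = 12.0 kPa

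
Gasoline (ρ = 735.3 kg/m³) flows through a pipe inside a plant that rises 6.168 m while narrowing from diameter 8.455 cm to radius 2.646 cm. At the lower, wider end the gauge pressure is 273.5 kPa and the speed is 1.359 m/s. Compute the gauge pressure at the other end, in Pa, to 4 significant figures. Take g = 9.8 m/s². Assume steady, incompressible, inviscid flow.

P₂ ≈ 225300 Pa

The volume flow rate is constant, so v₂ = (A₁/A₂)v₁ = (56.15/22.00)·1.359 = 3.469 m/s.
Bernoulli: P₁ + ½ρv₁² + ρg h₁ = P₂ + ½ρv₂² + ρg h₂, so P₂ = P₁ + ½ρ(v₁² − v₂²) − ρg(h₂ − h₁).
P₂ = 273500 + ½·735.3·(1.359² − 3.469²) − 735.3·9.8·(+6.168) = 273500 + (-3745) − (44450) = 225300 Pa.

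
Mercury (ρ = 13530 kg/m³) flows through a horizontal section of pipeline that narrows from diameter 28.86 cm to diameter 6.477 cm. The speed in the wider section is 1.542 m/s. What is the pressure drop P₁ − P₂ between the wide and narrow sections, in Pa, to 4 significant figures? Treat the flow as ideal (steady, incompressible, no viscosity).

ΔP = 6324000 Pa

Mass conservation (A₁v₁ = A₂v₂) gives v₂ = 1.542 × 654.2/32.95 = 30.61 m/s.
The pipe is horizontal, so Bernoulli reduces to P₁ + ½ρv₁² = P₂ + ½ρv₂².
P₁ − P₂ = ½·13530·(30.61² − 1.542²) = ½·13530·934.9 = 6324000 Pa.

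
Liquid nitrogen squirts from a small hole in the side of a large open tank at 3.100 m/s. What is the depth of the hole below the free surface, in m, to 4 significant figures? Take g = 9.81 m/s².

Inverting v = √(2gh) gives h = v² / 2g.
h = 3.100²/(2·9.81) = 9.610/19.62 = 0.4898 m.

0.4898 m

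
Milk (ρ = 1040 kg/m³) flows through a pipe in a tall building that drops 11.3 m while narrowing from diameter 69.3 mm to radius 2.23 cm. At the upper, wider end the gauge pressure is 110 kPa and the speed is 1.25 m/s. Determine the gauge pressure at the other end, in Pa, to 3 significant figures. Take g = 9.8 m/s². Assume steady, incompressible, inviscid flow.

The volume flow rate is constant, so v₂ = (A₁/A₂)v₁ = (37.7/15.6)·1.25 = 3.02 m/s.
Energy conservation along the streamline gives P₂ = P₁ − ½ρ(v₂² − v₁²) − ρg(h₂ − h₁).
P₂ = 110000 + ½·1040·(1.25² − 3.02²) − 1040·9.8·(−11.3) = 110000 + (-3920) − (-115000) = 221000 Pa.

221000 Pa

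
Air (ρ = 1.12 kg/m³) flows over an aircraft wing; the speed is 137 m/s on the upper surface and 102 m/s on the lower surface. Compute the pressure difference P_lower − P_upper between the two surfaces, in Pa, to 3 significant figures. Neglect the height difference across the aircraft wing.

Bernoulli (same height): P_lower − P_upper = ½ρ(v_upper² − v_lower²).
ΔP = ½·1.12·(137² − 102²) = 4680 Pa.

ΔP ≈ 4680 Pa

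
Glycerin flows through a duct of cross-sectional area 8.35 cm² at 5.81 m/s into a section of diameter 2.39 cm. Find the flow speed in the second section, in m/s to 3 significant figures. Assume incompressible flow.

The volume flow rate is constant, so v₂ = (A₁/A₂)v₁ = (8.35/4.49)·5.81 = 10.8 m/s.

v₂ ≈ 10.8 m/s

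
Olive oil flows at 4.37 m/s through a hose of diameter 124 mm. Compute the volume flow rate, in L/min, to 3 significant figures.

Q = 3170 L/min

Q = A·v = 0.0121 m² × 4.37 m/s = 0.0528 m³/s.
Converting: 0.0528 m³/s × 60000 = 3170 L/min.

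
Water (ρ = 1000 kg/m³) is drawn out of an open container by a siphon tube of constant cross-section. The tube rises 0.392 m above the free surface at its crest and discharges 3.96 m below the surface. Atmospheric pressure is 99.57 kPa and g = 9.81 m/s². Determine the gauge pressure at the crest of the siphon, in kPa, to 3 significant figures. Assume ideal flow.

From the surface to the outlet (both open to atmosphere, surface at rest): v = √(2g·h_out) = √(2·9.81·3.96) = 8.81 m/s.
With constant cross-section the crest speed equals v; applying Bernoulli from the surface up to the crest, P_top = P_atm − ½ρv² − ρg·h_top.
P_top = 99570 − ½·1000·8.81² − 1000·9.81·0.392 = 56900 Pa. So P_gauge = P_top − P_atm = -42700 Pa.

P_gauge ≈ -42.7 kPa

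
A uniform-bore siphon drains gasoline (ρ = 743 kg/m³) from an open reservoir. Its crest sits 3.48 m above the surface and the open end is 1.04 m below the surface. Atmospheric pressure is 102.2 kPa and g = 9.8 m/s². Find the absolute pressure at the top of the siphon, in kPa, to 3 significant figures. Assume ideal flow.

From the surface to the outlet (both open to atmosphere, surface at rest): v = √(2g·h_out) = √(2·9.8·1.04) = 4.51 m/s.
Continuity keeps v the same throughout the tube; from surface to crest, P_atm + 0 = P_top + ½ρv² + ρg·h_top.
P_top = 102200 − ½·743·4.51² − 743·9.8·3.48 = 69300 Pa.

P_top ≈ 69.3 kPa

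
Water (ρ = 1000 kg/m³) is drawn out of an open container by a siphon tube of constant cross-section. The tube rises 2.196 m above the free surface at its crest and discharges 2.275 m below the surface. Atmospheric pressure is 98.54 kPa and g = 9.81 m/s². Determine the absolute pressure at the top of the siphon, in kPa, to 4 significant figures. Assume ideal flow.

From the surface to the outlet (both open to atmosphere, surface at rest): v = √(2g·h_out) = √(2·9.81·2.275) = 6.681 m/s.
The bore is uniform, so the speed at the crest is the same v. Bernoulli surface→crest: P_atm = P_top + ½ρv² + ρg·h_top.
P_top = 98540 − ½·1000·6.681² − 1000·9.81·2.196 = 54680 Pa.

P_top ≈ 54.68 kPa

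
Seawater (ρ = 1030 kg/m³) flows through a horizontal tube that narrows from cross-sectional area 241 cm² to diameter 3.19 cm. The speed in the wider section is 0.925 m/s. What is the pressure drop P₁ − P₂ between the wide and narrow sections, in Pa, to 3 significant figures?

ΔP ≈ 400000 Pa

The volume flow rate is constant, so v₂ = (A₁/A₂)v₁ = (241/7.99)·0.925 = 27.9 m/s.
Along the horizontal streamline, P + ½ρv² is constant.
P₁ − P₂ = ½·1030·(27.9² − 0.925²) = ½·1030·777 = 400000 Pa.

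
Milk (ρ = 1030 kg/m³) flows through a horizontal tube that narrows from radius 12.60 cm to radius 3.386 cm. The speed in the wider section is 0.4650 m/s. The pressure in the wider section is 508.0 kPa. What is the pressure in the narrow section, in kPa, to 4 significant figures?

Continuity gives A₁v₁ = A₂v₂, so v₂ = (498.8 cm²)/(36.02 cm²) × 0.4650 m/s = 6.439 m/s.
With no height change, Bernoulli's equation is P₁ + ½ρv₁² = P₂ + ½ρv₂².
P₂ = P₁ − ½ρ(v₂² − v₁²) = 508000 − ½·1030·(6.439² − 0.4650²) = 508000 − 21240 = 486800 Pa.

P₂ ≈ 486.8 kPa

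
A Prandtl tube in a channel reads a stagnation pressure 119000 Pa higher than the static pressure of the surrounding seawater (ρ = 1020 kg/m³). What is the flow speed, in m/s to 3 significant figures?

The dynamic pressure equals the rise in static pressure at the stagnation point: ΔP = ½ρv².
v = √(2ΔP/ρ) = √(2·119000/1020) = 15.3 m/s.

v ≈ 15.3 m/s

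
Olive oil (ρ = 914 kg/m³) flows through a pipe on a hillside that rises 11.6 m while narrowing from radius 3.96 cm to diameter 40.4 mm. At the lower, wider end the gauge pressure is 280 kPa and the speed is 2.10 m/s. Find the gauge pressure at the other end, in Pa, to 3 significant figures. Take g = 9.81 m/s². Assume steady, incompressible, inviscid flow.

P₂ ≈ 148000 Pa

Continuity gives A₁v₁ = A₂v₂, so v₂ = (49.3 cm²)/(12.8 cm²) × 2.10 m/s = 8.07 m/s.
Bernoulli: P₁ + ½ρv₁² + ρg h₁ = P₂ + ½ρv₂² + ρg h₂, so P₂ = P₁ + ½ρ(v₁² − v₂²) − ρg(h₂ − h₁).
P₂ = 280000 + ½·914·(2.10² − 8.07²) − 914·9.81·(+11.6) = 280000 + (-27800) − (104000) = 148000 Pa.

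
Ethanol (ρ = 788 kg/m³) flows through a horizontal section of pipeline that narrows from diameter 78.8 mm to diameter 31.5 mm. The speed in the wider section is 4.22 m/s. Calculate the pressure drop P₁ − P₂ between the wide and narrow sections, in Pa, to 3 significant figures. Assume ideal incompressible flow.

ΔP ≈ 268000 Pa

By continuity, v₂ = v₁·A₁/A₂ = 4.22·(48.8/7.79) = 26.4 m/s.
The pipe is horizontal, so Bernoulli reduces to P₁ + ½ρv₁² = P₂ + ½ρv₂².
P₁ − P₂ = ½·788·(26.4² − 4.22²) = ½·788·680 = 268000 Pa.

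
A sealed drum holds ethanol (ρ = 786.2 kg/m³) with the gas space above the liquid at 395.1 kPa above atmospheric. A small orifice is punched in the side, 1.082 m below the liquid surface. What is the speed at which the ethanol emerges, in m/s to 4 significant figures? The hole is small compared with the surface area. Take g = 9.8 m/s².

v ≈ 32.04 m/s

Take point 1 at the surface (v₁ ≈ 0) and point 2 at the hole (at atmospheric pressure). Bernoulli: P₁ + ρg h = P_atm + ½ρv₂².
With P₁ − P_atm = 395100 Pa, v₂ = √(2gh + 2ΔP/ρ) = √(2·9.8·1.082 + 2·395100/786.2) = 32.04 m/s.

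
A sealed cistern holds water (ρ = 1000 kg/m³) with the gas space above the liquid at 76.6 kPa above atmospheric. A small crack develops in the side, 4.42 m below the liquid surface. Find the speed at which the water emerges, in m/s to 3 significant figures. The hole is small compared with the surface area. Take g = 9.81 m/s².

Take point 1 at the surface (v₁ ≈ 0) and point 2 at the hole (at atmospheric pressure). Bernoulli: P₁ + ρg h = P_atm + ½ρv₂².
With P₁ − P_atm = 76600 Pa, v₂ = √(2gh + 2ΔP/ρ) = √(2·9.81·4.42 + 2·76600/1000) = 15.5 m/s.

v = 15.5 m/s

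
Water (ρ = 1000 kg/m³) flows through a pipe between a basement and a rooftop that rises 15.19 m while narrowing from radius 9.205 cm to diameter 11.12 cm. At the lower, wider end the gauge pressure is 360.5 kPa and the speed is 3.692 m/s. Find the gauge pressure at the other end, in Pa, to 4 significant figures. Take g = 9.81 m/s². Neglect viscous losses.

P₂ = 167100 Pa

The volume flow rate is constant, so v₂ = (A₁/A₂)v₁ = (266.2/97.12)·3.692 = 10.12 m/s.
Applying Bernoulli between the two ends and solving for P₂: P₂ = P₁ + ½ρ(v₁² − v₂²) − ρgΔh.
P₂ = 360500 + ½·1000·(3.692² − 10.12²) − 1000·9.81·(+15.19) = 360500 + (-44390) − (149000) = 167100 Pa.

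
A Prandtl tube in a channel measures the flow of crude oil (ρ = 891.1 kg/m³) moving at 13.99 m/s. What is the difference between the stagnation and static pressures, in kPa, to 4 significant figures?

ΔP ≈ 87.20 kPa

The dynamic pressure equals the rise in static pressure at the stagnation point: ΔP = ½ρv².
ΔP = ½·891.1·13.99² = 87200 Pa.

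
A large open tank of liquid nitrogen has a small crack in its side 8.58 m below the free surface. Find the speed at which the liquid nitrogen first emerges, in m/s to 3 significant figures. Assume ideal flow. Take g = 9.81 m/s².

With the surface at rest and both surface and jet at atmospheric pressure, Bernoulli gives ρg h = ½ρv², so v = √(2gh) = √(2·9.81·8.58) = 13.0 m/s.

v = 13.0 m/s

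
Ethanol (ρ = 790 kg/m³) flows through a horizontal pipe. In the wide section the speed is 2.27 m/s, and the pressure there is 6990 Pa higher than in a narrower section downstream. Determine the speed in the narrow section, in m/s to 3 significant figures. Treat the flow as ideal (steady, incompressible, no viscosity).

v₂ ≈ 4.78 m/s

With h₁ = h₂, rearranging Bernoulli gives v₂ = √(v₁² + 2ΔP/ρ).
v₂ = √(2.27² + 2·6990/790) = √(5.15 + 17.7) = 4.78 m/s.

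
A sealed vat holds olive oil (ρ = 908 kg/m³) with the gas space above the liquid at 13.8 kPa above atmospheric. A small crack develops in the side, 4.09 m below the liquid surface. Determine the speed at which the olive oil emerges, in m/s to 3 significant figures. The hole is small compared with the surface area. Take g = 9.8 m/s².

Take point 1 at the surface (v₁ ≈ 0) and point 2 at the hole (at atmospheric pressure). Bernoulli: P₁ + ρg h = P_atm + ½ρv₂².
With P₁ − P_atm = 13800 Pa, v₂ = √(2gh + 2ΔP/ρ) = √(2·9.8·4.09 + 2·13800/908) = 10.5 m/s.

v = 10.5 m/s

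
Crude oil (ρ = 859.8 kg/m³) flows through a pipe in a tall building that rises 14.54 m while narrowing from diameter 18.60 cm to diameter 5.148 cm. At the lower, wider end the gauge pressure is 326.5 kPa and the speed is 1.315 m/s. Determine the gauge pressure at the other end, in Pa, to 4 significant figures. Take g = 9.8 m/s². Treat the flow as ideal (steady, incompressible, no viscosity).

P₂ ≈ 78050 Pa

Continuity gives A₁v₁ = A₂v₂, so v₂ = (271.7 cm²)/(20.81 cm²) × 1.315 m/s = 17.17 m/s.
Applying Bernoulli between the two ends and solving for P₂: P₂ = P₁ + ½ρ(v₁² − v₂²) − ρgΔh.
P₂ = 326500 + ½·859.8·(1.315² − 17.17²) − 859.8·9.8·(+14.54) = 326500 + (-125900) − (122500) = 78050 Pa.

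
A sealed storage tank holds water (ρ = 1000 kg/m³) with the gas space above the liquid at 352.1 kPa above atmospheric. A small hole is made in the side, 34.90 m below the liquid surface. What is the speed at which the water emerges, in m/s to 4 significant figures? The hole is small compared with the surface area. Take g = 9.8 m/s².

v ≈ 37.26 m/s

Take point 1 at the surface (v₁ ≈ 0) and point 2 at the hole (at atmospheric pressure). Bernoulli: P₁ + ρg h = P_atm + ½ρv₂².
With P₁ − P_atm = 352100 Pa, v₂ = √(2gh + 2ΔP/ρ) = √(2·9.8·34.90 + 2·352100/1000) = 37.26 m/s.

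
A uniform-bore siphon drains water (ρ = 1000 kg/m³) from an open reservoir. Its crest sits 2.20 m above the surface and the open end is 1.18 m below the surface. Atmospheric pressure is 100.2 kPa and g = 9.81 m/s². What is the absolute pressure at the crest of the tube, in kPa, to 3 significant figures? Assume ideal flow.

P_top ≈ 67.0 kPa

The outlet speed comes from Torricelli: v = √(2g·1.18) = 4.81 m/s.
Continuity keeps v the same throughout the tube; from surface to crest, P_atm + 0 = P_top + ½ρv² + ρg·h_top.
P_top = 100200 − ½·1000·4.81² − 1000·9.81·2.20 = 67000 Pa.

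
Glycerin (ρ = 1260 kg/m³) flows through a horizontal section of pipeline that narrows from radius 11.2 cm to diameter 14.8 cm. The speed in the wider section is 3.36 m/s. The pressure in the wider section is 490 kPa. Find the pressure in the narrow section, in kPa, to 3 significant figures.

460 kPa

The volume flow rate is constant, so v₂ = (A₁/A₂)v₁ = (394/172)·3.36 = 7.70 m/s.
Along the horizontal streamline, P + ½ρv² is constant.
P₂ = P₁ − ½ρ(v₂² − v₁²) = 490000 − ½·1260·(7.70² − 3.36²) = 490000 − 30200 = 460000 Pa.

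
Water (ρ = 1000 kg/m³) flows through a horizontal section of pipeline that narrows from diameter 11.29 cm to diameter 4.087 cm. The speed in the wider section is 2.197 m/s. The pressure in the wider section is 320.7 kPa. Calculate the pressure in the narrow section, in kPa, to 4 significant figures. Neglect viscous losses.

P₂ ≈ 182.6 kPa

Continuity gives A₁v₁ = A₂v₂, so v₂ = (100.1 cm²)/(13.12 cm²) × 2.197 m/s = 16.77 m/s.
Along the horizontal streamline, P + ½ρv² is constant.
P₂ = P₁ − ½ρ(v₂² − v₁²) = 320700 − ½·1000·(16.77² − 2.197²) = 320700 − 138100 = 182600 Pa.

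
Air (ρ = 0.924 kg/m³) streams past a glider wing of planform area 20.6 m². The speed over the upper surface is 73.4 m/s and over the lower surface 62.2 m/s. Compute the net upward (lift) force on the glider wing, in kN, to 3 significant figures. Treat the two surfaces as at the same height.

With equal heights on the two surfaces, Bernoulli gives P_lower − P_upper = ½ρ(v_upper² − v_lower²).
ΔP = ½·0.924·(73.4² − 62.2²) = 702 Pa.
Lift = ΔP · A = 702 × 20.6 = 14500 N.

F = 14.5 kN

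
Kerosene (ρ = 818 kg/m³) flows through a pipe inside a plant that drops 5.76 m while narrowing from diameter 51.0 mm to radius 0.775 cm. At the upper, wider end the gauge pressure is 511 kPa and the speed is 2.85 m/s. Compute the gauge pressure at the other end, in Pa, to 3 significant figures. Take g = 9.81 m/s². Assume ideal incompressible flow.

The volume flow rate is constant, so v₂ = (A₁/A₂)v₁ = (20.4/1.89)·2.85 = 30.9 m/s.
Energy conservation along the streamline gives P₂ = P₁ − ½ρ(v₂² − v₁²) − ρg(h₂ − h₁).
P₂ = 511000 + ½·818·(2.85² − 30.9²) − 818·9.81·(−5.76) = 511000 + (-386000) − (-46200) = 171000 Pa.

P₂ ≈ 171000 Pa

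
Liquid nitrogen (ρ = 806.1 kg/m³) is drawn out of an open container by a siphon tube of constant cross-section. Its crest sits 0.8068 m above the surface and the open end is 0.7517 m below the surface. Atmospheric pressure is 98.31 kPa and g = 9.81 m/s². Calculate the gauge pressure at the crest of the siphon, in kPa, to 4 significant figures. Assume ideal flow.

From the surface to the outlet (both open to atmosphere, surface at rest): v = √(2g·h_out) = √(2·9.81·0.7517) = 3.840 m/s.
With constant cross-section the crest speed equals v; applying Bernoulli from the surface up to the crest, P_top = P_atm − ½ρv² − ρg·h_top.
P_top = 98310 − ½·806.1·3.840² − 806.1·9.81·0.8068 = 85990 Pa. So P_gauge = P_top − P_atm = -12320 Pa.

P_gauge ≈ -12.32 kPa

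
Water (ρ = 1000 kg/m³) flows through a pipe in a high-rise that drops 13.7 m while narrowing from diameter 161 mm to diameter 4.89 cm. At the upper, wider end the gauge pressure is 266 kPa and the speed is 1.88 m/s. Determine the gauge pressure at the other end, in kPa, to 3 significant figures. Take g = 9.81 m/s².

P₂ ≈ 195 kPa

The volume flow rate is constant, so v₂ = (A₁/A₂)v₁ = (204/18.8)·1.88 = 20.4 m/s.
Bernoulli: P₁ + ½ρv₁² + ρg h₁ = P₂ + ½ρv₂² + ρg h₂, so P₂ = P₁ + ½ρ(v₁² − v₂²) − ρg(h₂ − h₁).
P₂ = 266000 + ½·1000·(1.88² − 20.4²) − 1000·9.81·(−13.7) = 266000 + (-206000) − (-134000) = 195000 Pa.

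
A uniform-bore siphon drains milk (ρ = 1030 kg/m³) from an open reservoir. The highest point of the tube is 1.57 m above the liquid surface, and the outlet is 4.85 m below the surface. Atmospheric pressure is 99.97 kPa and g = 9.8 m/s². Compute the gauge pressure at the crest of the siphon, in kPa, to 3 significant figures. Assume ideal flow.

The outlet speed comes from Torricelli: v = √(2g·4.85) = 9.75 m/s.
With constant cross-section the crest speed equals v; applying Bernoulli from the surface up to the crest, P_top = P_atm − ½ρv² − ρg·h_top.
P_top = 99970 − ½·1030·9.75² − 1030·9.8·1.57 = 35200 Pa. So P_gauge = P_top − P_atm = -64800 Pa.

P_gauge ≈ -64.8 kPa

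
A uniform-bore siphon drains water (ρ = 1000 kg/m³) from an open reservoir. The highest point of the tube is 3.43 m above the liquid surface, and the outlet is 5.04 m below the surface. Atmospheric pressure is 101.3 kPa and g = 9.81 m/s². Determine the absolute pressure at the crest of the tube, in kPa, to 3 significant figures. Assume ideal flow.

18.2 kPa

From the surface to the outlet (both open to atmosphere, surface at rest): v = √(2g·h_out) = √(2·9.81·5.04) = 9.94 m/s.
The bore is uniform, so the speed at the crest is the same v. Bernoulli surface→crest: P_atm = P_top + ½ρv² + ρg·h_top.
P_top = 101300 − ½·1000·9.94² − 1000·9.81·3.43 = 18200 Pa.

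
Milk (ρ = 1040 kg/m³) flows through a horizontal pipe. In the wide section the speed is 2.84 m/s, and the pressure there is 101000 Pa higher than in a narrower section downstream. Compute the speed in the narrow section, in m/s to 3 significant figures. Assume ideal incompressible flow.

Horizontal Bernoulli: P₁ + ½ρv₁² = P₂ + ½ρv₂², so v₂² = v₁² + 2(P₁ − P₂)/ρ.
v₂ = √(2.84² + 2·101000/1040) = √(8.07 + 194) = 14.2 m/s.

14.2 m/s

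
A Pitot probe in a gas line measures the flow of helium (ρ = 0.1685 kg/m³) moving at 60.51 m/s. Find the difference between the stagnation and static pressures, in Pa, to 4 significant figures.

The dynamic pressure equals the rise in static pressure at the stagnation point: ΔP = ½ρv².
ΔP = ½·0.1685·60.51² = 308.5 Pa.

ΔP ≈ 308.5 Pa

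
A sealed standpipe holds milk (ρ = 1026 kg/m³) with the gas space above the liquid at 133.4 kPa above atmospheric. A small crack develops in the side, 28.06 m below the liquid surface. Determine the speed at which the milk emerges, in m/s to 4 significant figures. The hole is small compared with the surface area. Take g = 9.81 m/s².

Take point 1 at the surface (v₁ ≈ 0) and point 2 at the hole (at atmospheric pressure). Bernoulli: P₁ + ρg h = P_atm + ½ρv₂².
With P₁ − P_atm = 133400 Pa, v₂ = √(2gh + 2ΔP/ρ) = √(2·9.81·28.06 + 2·133400/1026) = 28.47 m/s.

v ≈ 28.47 m/s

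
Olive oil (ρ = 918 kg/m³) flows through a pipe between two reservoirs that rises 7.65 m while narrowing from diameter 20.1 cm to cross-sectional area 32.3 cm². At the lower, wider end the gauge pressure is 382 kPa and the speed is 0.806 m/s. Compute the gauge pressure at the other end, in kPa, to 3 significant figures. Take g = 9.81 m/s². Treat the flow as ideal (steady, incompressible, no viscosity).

Mass conservation (A₁v₁ = A₂v₂) gives v₂ = 0.806 × 317/32.3 = 7.92 m/s.
Bernoulli: P₁ + ½ρv₁² + ρg h₁ = P₂ + ½ρv₂² + ρg h₂, so P₂ = P₁ + ½ρ(v₁² − v₂²) − ρg(h₂ − h₁).
P₂ = 382000 + ½·918·(0.806² − 7.92²) − 918·9.81·(+7.65) = 382000 + (-28500) − (68900) = 285000 Pa.

285 kPa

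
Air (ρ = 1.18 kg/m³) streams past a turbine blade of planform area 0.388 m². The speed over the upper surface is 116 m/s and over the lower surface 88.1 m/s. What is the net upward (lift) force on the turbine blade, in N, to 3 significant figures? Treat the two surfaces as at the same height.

From P + ½ρv² = const at equal height, P_low − P_up = ½ρ(v_up² − v_low²).
ΔP = ½·1.18·(116² − 88.1²) = 3360 Pa.
Lift = ΔP · A = 3360 × 0.388 = 1300 N.

1300 N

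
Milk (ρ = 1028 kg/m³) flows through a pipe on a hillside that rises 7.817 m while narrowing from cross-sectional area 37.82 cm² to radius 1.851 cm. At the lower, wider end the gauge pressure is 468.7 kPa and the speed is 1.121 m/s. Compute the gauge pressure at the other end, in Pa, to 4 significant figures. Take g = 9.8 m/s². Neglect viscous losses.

Mass conservation (A₁v₁ = A₂v₂) gives v₂ = 1.121 × 37.82/10.76 = 3.939 m/s.
Applying Bernoulli between the two ends and solving for P₂: P₂ = P₁ + ½ρ(v₁² − v₂²) − ρgΔh.
P₂ = 468700 + ½·1028·(1.121² − 3.939²) − 1028·9.8·(+7.817) = 468700 + (-7328) − (78750) = 382600 Pa.

P₂ = 382600 Pa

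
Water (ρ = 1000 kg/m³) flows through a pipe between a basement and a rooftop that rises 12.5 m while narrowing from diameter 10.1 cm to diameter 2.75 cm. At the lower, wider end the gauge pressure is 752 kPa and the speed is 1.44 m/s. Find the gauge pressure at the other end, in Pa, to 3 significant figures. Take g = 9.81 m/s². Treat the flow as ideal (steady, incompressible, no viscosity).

442000 Pa

The volume flow rate is constant, so v₂ = (A₁/A₂)v₁ = (80.1/5.94)·1.44 = 19.4 m/s.
Applying Bernoulli between the two ends and solving for P₂: P₂ = P₁ + ½ρ(v₁² − v₂²) − ρgΔh.
P₂ = 752000 + ½·1000·(1.44² − 19.4²) − 1000·9.81·(+12.5) = 752000 + (-188000) − (123000) = 442000 Pa.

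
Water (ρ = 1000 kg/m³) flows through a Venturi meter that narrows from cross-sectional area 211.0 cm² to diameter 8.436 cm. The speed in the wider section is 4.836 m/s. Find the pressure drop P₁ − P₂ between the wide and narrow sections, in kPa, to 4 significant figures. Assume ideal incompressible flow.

Continuity gives A₁v₁ = A₂v₂, so v₂ = (211.0 cm²)/(55.89 cm²) × 4.836 m/s = 18.26 m/s.
Along the horizontal streamline, P + ½ρv² is constant.
P₁ − P₂ = ½·1000·(18.26² − 4.836²) = ½·1000·309.9 = 154900 Pa.

ΔP = 154.9 kPa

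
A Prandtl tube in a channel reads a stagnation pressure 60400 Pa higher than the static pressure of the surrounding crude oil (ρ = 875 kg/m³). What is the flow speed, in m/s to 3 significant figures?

v ≈ 11.7 m/s

At the stagnation point the flow is brought to rest, so Bernoulli gives P_stag − P_static = ½ρv².
v = √(2ΔP/ρ) = √(2·60400/875) = 11.7 m/s.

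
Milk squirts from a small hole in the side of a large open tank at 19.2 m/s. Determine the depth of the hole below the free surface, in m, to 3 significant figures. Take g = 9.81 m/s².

For a small hole in a large open tank, ½v² = gh, giving h = v²/(2g).
h = 19.2²/(2·9.81) = 369/19.62 = 18.8 m.

18.8 m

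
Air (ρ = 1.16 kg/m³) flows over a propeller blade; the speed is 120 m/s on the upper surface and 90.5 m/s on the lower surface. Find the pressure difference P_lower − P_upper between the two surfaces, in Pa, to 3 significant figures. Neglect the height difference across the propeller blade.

ΔP = 3600 Pa

Bernoulli (same height): P_lower − P_upper = ½ρ(v_upper² − v_lower²).
ΔP = ½·1.16·(120² − 90.5²) = 3600 Pa.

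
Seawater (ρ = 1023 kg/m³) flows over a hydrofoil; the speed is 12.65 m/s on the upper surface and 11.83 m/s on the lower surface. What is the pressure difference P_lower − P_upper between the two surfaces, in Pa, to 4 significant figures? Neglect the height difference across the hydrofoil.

Bernoulli (same height): P_lower − P_upper = ½ρ(v_upper² − v_lower²).
ΔP = ½·1023·(12.65² − 11.83²) = 10270 Pa.

ΔP ≈ 10270 Pa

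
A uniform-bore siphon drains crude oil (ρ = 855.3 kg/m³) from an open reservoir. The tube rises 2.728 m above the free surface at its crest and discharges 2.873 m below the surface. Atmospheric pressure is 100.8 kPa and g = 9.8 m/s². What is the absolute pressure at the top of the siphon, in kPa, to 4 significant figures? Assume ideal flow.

The outlet speed comes from Torricelli: v = √(2g·2.873) = 7.504 m/s.
Continuity keeps v the same throughout the tube; from surface to crest, P_atm + 0 = P_top + ½ρv² + ρg·h_top.
P_top = 100800 − ½·855.3·7.504² − 855.3·9.8·2.728 = 53850 Pa.

53.85 kPa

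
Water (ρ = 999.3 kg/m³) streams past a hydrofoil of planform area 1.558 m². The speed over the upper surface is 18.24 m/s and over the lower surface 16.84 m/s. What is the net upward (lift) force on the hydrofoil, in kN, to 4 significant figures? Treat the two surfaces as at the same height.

38.23 kN

With equal heights on the two surfaces, Bernoulli gives P_lower − P_upper = ½ρ(v_upper² − v_lower²).
ΔP = ½·999.3·(18.24² − 16.84²) = 24540 Pa.
Lift = ΔP · A = 24540 × 1.558 = 38230 N.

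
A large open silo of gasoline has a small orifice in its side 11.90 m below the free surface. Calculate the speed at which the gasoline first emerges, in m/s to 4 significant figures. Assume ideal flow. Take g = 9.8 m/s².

Torricelli's result v = √(2gh) gives v = √(2·9.8·11.90) = 15.27 m/s.

15.27 m/s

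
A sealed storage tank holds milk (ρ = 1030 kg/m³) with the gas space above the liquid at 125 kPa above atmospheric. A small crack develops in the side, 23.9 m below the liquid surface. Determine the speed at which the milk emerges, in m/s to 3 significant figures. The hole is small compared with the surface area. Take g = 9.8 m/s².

Take point 1 at the surface (v₁ ≈ 0) and point 2 at the hole (at atmospheric pressure). Bernoulli: P₁ + ρg h = P_atm + ½ρv₂².
With P₁ − P_atm = 125000 Pa, v₂ = √(2gh + 2ΔP/ρ) = √(2·9.8·23.9 + 2·125000/1030) = 26.7 m/s.

v ≈ 26.7 m/s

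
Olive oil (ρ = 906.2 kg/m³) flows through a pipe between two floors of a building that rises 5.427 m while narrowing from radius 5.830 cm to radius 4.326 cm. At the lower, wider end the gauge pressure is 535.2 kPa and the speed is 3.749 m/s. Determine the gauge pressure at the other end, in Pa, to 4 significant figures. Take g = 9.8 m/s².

472400 Pa

By continuity, v₂ = v₁·A₁/A₂ = 3.749·(106.8/58.79) = 6.809 m/s.
Applying Bernoulli between the two ends and solving for P₂: P₂ = P₁ + ½ρ(v₁² − v₂²) − ρgΔh.
P₂ = 535200 + ½·906.2·(3.749² − 6.809²) − 906.2·9.8·(+5.427) = 535200 + (-14640) − (48200) = 472400 Pa.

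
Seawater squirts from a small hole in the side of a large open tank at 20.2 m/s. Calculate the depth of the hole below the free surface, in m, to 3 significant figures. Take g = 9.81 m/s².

Inverting v = √(2gh) gives h = v² / 2g.
h = 20.2²/(2·9.81) = 408/19.62 = 20.8 m.

20.8 m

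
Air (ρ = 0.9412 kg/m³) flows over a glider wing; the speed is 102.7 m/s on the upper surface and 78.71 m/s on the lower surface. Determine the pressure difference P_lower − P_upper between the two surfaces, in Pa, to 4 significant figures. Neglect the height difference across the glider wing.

The pressure is lower where the speed is higher: ΔP = ½ρ(v_up² − v_low²).
ΔP = ½·0.9412·(102.7² − 78.71²) = 2048 Pa.

2048 Pa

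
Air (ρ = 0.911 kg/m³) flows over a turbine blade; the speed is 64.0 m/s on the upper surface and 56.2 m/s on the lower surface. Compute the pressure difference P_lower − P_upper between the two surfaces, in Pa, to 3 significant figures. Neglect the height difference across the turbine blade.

ΔP ≈ 427 Pa

The pressure is lower where the speed is higher: ΔP = ½ρ(v_up² − v_low²).
ΔP = ½·0.911·(64.0² − 56.2²) = 427 Pa.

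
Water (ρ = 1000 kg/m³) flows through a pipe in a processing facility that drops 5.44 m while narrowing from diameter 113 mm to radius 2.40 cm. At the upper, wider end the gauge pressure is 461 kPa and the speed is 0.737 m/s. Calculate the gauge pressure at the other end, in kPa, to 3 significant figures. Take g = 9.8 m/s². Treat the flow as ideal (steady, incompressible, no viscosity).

Continuity gives A₁v₁ = A₂v₂, so v₂ = (100 cm²)/(18.1 cm²) × 0.737 m/s = 4.08 m/s.
Applying Bernoulli between the two ends and solving for P₂: P₂ = P₁ + ½ρ(v₁² − v₂²) − ρgΔh.
P₂ = 461000 + ½·1000·(0.737² − 4.08²) − 1000·9.8·(−5.44) = 461000 + (-8070) − (-53300) = 506000 Pa.

506 kPa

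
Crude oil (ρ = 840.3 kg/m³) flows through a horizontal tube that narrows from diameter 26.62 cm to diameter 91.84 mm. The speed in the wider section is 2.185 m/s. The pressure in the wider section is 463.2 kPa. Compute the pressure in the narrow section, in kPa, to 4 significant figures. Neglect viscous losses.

323.6 kPa

Continuity gives A₁v₁ = A₂v₂, so v₂ = (556.6 cm²)/(66.25 cm²) × 2.185 m/s = 18.36 m/s.
Bernoulli (h₁ = h₂): P₁ − P₂ = ½ρ(v₂² − v₁²).
P₂ = P₁ − ½ρ(v₂² − v₁²) = 463200 − ½·840.3·(18.36² − 2.185²) = 463200 − 139600 = 323600 Pa.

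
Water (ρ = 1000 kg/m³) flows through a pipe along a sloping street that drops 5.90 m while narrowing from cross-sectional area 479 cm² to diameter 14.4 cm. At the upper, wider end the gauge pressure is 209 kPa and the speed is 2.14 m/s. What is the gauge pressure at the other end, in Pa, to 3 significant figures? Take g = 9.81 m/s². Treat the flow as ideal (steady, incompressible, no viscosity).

P₂ = 249000 Pa

The volume flow rate is constant, so v₂ = (A₁/A₂)v₁ = (479/163)·2.14 = 6.29 m/s.
Applying Bernoulli between the two ends and solving for P₂: P₂ = P₁ + ½ρ(v₁² − v₂²) − ρgΔh.
P₂ = 209000 + ½·1000·(2.14² − 6.29²) − 1000·9.81·(−5.90) = 209000 + (-17500) − (-57900) = 249000 Pa.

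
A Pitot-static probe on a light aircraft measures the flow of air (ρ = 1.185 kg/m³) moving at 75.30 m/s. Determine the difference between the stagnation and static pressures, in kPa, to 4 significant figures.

ΔP ≈ 3.360 kPa

Bernoulli between the free stream and the stagnation point: ½ρv² = P_stag − P_static.
ΔP = ½·1.185·75.30² = 3360 Pa.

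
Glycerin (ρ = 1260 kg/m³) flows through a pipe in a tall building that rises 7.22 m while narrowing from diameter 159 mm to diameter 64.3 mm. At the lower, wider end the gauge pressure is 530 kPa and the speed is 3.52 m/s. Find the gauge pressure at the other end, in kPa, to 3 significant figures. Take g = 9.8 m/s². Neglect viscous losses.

By continuity, v₂ = v₁·A₁/A₂ = 3.52·(199/32.5) = 21.5 m/s.
Bernoulli: P₁ + ½ρv₁² + ρg h₁ = P₂ + ½ρv₂² + ρg h₂, so P₂ = P₁ + ½ρ(v₁² − v₂²) − ρg(h₂ − h₁).
P₂ = 530000 + ½·1260·(3.52² − 21.5²) − 1260·9.8·(+7.22) = 530000 + (-284000) − (89200) = 157000 Pa.

157 kPa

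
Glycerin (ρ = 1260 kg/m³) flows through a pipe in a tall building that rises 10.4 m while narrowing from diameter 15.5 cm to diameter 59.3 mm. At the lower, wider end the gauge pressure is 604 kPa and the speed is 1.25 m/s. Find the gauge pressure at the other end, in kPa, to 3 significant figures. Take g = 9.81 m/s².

P₂ ≈ 430 kPa

The volume flow rate is constant, so v₂ = (A₁/A₂)v₁ = (189/27.6)·1.25 = 8.54 m/s.
Applying Bernoulli between the two ends and solving for P₂: P₂ = P₁ + ½ρ(v₁² − v₂²) − ρgΔh.
P₂ = 604000 + ½·1260·(1.25² − 8.54²) − 1260·9.81·(+10.4) = 604000 + (-45000) − (129000) = 430000 Pa.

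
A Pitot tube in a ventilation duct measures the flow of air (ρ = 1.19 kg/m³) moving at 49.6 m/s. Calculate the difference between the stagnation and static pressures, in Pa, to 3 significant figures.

ΔP ≈ 1460 Pa

Bernoulli between the free stream and the stagnation point: ½ρv² = P_stag − P_static.
ΔP = ½·1.19·49.6² = 1460 Pa.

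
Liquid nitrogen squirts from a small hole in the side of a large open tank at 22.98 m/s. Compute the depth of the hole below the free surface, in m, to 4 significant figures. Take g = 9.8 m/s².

For a small hole in a large open tank, ½v² = gh, giving h = v²/(2g).
h = 22.98²/(2·9.8) = 528.1/19.60 = 26.94 m.

h ≈ 26.94 m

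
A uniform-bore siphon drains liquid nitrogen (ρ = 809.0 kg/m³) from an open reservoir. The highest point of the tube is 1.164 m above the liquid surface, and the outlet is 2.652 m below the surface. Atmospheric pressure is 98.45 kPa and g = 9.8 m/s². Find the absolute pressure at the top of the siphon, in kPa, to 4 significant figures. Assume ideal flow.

The outlet speed comes from Torricelli: v = √(2g·2.652) = 7.210 m/s.
With constant cross-section the crest speed equals v; applying Bernoulli from the surface up to the crest, P_top = P_atm − ½ρv² − ρg·h_top.
P_top = 98450 − ½·809.0·7.210² − 809.0·9.8·1.164 = 68200 Pa.

P_top ≈ 68.20 kPa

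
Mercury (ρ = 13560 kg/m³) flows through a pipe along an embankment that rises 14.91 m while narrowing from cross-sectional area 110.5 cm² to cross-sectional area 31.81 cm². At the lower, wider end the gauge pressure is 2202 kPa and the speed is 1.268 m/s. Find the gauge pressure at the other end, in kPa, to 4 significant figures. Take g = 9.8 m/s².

The volume flow rate is constant, so v₂ = (A₁/A₂)v₁ = (110.5/31.81)·1.268 = 4.405 m/s.
Energy conservation along the streamline gives P₂ = P₁ − ½ρ(v₂² − v₁²) − ρg(h₂ − h₁).
P₂ = 2202000 + ½·13560·(1.268² − 4.405²) − 13560·9.8·(+14.91) = 2202000 + (-120600) − (1981000) = 100000 Pa.

P₂ ≈ 100.00 kPa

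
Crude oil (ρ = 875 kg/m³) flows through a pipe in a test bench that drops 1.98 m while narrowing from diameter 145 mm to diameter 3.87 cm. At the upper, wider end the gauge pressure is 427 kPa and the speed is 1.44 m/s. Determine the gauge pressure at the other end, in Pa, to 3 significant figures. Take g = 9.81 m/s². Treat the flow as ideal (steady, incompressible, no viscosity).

266000 Pa

Continuity gives A₁v₁ = A₂v₂, so v₂ = (165 cm²)/(11.8 cm²) × 1.44 m/s = 20.2 m/s.
Energy conservation along the streamline gives P₂ = P₁ − ½ρ(v₂² − v₁²) − ρg(h₂ − h₁).
P₂ = 427000 + ½·875·(1.44² − 20.2²) − 875·9.81·(−1.98) = 427000 + (-178000) − (-17000) = 266000 Pa.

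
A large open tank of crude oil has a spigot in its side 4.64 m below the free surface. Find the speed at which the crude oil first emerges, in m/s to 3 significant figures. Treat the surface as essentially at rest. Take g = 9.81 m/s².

v ≈ 9.54 m/s

The surface is effectively still and both ends are open, so ½v² = gh and v = √(2·9.81·4.64) = 9.54 m/s.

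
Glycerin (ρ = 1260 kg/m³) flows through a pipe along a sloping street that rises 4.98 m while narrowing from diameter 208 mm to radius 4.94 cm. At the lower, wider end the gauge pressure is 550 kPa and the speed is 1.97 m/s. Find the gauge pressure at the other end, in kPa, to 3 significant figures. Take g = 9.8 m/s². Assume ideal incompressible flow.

P₂ ≈ 443 kPa

By continuity, v₂ = v₁·A₁/A₂ = 1.97·(340/76.7) = 8.73 m/s.
Bernoulli: P₁ + ½ρv₁² + ρg h₁ = P₂ + ½ρv₂² + ρg h₂, so P₂ = P₁ + ½ρ(v₁² − v₂²) − ρg(h₂ − h₁).
P₂ = 550000 + ½·1260·(1.97² − 8.73²) − 1260·9.8·(+4.98) = 550000 + (-45600) − (61500) = 443000 Pa.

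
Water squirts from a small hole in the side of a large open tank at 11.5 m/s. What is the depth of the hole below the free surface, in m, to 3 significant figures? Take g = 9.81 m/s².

h ≈ 6.74 m

Inverting v = √(2gh) gives h = v² / 2g.
h = 11.5²/(2·9.81) = 132/19.62 = 6.74 m.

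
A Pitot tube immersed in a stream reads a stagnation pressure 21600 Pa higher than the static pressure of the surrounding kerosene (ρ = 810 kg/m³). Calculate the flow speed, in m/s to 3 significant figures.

At the stagnation point the flow is brought to rest, so Bernoulli gives P_stag − P_static = ½ρv².
v = √(2ΔP/ρ) = √(2·21600/810) = 7.30 m/s.

7.30 m/s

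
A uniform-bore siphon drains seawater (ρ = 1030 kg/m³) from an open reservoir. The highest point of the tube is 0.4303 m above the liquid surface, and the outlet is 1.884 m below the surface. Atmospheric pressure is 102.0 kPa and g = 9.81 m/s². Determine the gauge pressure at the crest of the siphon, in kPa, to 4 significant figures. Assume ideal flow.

The outlet speed comes from Torricelli: v = √(2g·1.884) = 6.080 m/s.
The bore is uniform, so the speed at the crest is the same v. Bernoulli surface→crest: P_atm = P_top + ½ρv² + ρg·h_top.
P_top = 102000 − ½·1030·6.080² − 1030·9.81·0.4303 = 78620 Pa. So P_gauge = P_top − P_atm = -23380 Pa.

-23.38 kPa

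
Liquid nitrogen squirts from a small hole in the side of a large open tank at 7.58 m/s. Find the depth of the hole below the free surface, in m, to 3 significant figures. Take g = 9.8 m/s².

For a small hole in a large open tank, ½v² = gh, giving h = v²/(2g).
h = 7.58²/(2·9.8) = 57.5/19.60 = 2.93 m.

h ≈ 2.93 m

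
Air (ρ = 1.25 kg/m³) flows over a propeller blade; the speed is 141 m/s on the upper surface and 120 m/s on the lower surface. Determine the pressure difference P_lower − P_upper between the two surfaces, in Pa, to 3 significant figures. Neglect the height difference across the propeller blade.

The pressure is lower where the speed is higher: ΔP = ½ρ(v_up² − v_low²).
ΔP = ½·1.25·(141² − 120²) = 3430 Pa.

ΔP ≈ 3430 Pa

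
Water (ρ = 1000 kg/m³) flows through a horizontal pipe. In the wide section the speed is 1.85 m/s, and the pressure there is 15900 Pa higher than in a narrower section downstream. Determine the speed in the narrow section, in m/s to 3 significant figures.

v₂ ≈ 5.93 m/s

Horizontal Bernoulli: P₁ + ½ρv₁² = P₂ + ½ρv₂², so v₂² = v₁² + 2(P₁ − P₂)/ρ.
v₂ = √(1.85² + 2·15900/1000) = √(3.42 + 31.8) = 5.93 m/s.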